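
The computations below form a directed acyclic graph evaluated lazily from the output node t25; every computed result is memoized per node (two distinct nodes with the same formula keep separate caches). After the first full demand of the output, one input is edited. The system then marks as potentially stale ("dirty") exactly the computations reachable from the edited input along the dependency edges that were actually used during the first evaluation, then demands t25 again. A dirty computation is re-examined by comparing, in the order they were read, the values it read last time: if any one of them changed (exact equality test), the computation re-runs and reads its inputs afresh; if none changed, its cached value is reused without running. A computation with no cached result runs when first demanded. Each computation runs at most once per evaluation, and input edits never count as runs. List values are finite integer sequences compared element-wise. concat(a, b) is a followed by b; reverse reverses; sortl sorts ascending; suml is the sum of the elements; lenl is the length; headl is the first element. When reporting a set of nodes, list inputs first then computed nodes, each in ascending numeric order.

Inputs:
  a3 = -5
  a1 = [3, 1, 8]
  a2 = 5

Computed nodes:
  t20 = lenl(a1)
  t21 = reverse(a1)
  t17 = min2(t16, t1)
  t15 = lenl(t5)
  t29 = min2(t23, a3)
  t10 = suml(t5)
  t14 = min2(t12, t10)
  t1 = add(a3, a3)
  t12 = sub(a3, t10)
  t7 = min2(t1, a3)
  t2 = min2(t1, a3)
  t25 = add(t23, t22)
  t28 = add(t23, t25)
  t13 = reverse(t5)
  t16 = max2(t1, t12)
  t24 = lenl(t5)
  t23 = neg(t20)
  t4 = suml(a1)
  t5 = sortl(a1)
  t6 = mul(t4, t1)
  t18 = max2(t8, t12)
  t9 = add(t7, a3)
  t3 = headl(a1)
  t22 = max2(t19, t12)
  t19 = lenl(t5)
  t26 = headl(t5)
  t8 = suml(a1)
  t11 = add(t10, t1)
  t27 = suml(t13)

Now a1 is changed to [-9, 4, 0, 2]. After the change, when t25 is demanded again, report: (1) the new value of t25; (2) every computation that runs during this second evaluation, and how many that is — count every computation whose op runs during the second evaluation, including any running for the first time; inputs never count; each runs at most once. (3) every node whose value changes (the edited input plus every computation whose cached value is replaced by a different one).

First demand of the output computes:
  t5 = sortl([3, 1, 8]) = [1, 3, 8]
  t10 = suml([1, 3, 8]) = 12
  t12 = sub(-5, 12) = -17
  t19 = lenl([1, 3, 8]) = 3
  t20 = lenl([3, 1, 8]) = 3
  t22 = max2(3, -17) = 3
  t23 = neg(3) = -3
  t25 = add(-3, 3) = 0

After the edit, cleaning proceeds:
  t5: a read changed (a1 [3, 1, 8]->[-9, 4, 0, 2]) — executes, giving [-9, 0, 2, 4].
  t10: a read changed (t5 [1, 3, 8]->[-9, 0, 2, 4]) — executes, giving -3.
  t12: a read changed (t10 12->-3) — executes, giving -2.
  t19: a read changed (t5 [1, 3, 8]->[-9, 0, 2, 4]) — executes, giving 4.
  t20: a read changed (a1 [3, 1, 8]->[-9, 4, 0, 2]) — executes, giving 4.
  t22: a read changed (t19 3->4; t12 -17->-2) — executes, giving 4.
  t23: a read changed (t20 3->4) — executes, giving -4.
  t25: a read changed (t23 -3->-4; t22 3->4) — executes, giving 0 — identical to its old value.

Demanding t25 again yields 0.
8 computations run: t5, t10, t12, t19, t20, t22, t23, t25.
The nodes whose values change: a1, t5, t10, t12, t19, t20, t22, t23.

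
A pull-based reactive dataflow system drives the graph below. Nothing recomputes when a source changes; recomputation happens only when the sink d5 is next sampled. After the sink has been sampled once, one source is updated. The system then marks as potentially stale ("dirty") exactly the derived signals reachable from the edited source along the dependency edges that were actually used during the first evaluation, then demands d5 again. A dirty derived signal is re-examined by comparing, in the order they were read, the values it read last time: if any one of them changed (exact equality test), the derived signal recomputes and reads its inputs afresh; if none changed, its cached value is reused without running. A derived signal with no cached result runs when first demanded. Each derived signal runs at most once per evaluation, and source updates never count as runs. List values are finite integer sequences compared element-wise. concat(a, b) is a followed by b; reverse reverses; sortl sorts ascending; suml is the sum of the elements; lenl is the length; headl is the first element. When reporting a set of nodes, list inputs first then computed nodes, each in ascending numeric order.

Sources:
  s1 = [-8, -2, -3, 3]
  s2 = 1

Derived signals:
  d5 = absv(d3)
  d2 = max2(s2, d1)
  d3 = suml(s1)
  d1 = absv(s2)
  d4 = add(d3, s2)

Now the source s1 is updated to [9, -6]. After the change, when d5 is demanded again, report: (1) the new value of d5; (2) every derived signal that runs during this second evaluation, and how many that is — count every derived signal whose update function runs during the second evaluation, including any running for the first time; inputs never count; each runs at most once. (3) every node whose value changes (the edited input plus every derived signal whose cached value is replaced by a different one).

New value of d5: 3.
Derived signals that run: d3, d5 — 2 in total.
Values that change: s1, d3, d5.

First evaluation (everything demanded from the output):
  d3 = suml([-8, -2, -3, 3]) = -10
  d5 = absv(-10) = 10

Propagation after the edit:
  d3: runs — s1 [-8, -2, -3, 3]->[9, -6]; result 3.
  d5: runs — d3 -10->3; result 3.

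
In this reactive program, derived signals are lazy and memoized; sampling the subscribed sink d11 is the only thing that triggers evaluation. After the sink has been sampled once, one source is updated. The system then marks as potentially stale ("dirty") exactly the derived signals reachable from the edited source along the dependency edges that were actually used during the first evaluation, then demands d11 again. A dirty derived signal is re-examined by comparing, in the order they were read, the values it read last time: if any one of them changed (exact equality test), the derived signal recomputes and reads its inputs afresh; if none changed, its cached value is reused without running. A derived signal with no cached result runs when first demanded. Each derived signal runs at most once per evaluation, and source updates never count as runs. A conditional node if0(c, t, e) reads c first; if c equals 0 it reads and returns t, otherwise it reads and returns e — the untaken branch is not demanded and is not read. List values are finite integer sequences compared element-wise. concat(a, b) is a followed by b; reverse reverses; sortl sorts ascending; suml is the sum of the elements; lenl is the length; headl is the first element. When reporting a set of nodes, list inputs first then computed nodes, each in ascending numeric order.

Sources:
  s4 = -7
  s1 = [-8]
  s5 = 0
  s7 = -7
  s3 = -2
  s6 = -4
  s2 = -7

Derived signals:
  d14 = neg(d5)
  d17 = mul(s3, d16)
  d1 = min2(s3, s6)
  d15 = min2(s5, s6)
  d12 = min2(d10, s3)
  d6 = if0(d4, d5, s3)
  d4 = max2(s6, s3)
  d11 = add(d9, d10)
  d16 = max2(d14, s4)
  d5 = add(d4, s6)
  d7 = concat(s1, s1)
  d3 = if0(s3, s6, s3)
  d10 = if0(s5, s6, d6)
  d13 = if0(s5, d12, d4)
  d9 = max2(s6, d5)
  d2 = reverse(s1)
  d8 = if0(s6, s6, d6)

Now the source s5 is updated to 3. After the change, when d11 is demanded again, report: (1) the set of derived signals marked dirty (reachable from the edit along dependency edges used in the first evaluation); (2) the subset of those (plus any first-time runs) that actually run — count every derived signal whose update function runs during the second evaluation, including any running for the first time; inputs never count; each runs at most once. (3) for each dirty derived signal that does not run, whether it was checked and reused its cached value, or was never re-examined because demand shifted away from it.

First demand of the output computes:
  d4 = max2(-4, -2) = -2
  d5 = add(-2, -4) = -6
  d9 = max2(-4, -6) = -4
  d10 = if0(s5=0 -> then branch s6) = -4
  d11 = add(-4, -4) = -8

After the edit, cleaning proceeds:
  d6: had never run; runs now, result -2.
  d10: a read changed (s5 0->3) — executes, giving -2.
  d11: a read changed (d10 -4->-2) — executes, giving -6.

Note the branch switch — d6 had no cache and runs now for the first time.

The edit dirties: d10, d11.
3 derived signals run: d6, d10, d11.
No dirty derived signal escaped a run.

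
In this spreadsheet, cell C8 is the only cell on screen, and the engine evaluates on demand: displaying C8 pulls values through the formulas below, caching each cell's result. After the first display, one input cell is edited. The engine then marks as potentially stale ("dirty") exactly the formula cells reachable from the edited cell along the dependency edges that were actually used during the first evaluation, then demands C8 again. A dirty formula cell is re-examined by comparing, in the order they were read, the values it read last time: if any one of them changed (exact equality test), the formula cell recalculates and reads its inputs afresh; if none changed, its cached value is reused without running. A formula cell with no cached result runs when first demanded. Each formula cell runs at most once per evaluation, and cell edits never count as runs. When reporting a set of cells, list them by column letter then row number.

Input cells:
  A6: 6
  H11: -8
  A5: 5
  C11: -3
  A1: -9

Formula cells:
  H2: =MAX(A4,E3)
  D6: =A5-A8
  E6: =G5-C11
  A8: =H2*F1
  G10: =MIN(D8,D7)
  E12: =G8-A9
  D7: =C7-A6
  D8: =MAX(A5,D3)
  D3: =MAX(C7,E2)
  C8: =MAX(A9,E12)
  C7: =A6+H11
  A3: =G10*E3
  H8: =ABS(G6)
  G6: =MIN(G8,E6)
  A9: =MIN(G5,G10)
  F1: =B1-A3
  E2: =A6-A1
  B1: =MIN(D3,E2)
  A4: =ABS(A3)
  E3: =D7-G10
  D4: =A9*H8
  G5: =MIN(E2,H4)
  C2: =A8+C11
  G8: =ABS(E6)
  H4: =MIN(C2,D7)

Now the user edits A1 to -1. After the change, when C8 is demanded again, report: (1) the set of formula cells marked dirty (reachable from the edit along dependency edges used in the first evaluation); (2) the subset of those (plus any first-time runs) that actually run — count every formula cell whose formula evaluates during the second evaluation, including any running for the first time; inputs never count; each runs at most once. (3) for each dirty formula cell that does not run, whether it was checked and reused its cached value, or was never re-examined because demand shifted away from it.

Dirty set: A3, A4, A8, A9, B1, C2, C8, D3, D8, E2, E3, E6, E12, F1, G5, G8, G10, H2, H4.
Run set: A8, B1, D3, D8, E2, F1, G5, G10 (8 run).
Re-examined without running (cache reused): A3, A4, A9, C2, C8, E3, E6, E12, G8, H2, H4.
The important point: at E3 every value read last time is unchanged, so the dirty flag clears without a run.

Initial pass — values computed on the first demand:
  C7 = 6 + -8 = -2
  D7 = -2 - 6 = -8
  E2 = 6 - -9 = 15
  D3 = MAX(-2, 15) = 15
  B1 = MIN(15, 15) = 15
  D8 = MAX(5, 15) = 15
  G10 = MIN(15, -8) = -8
  E3 = -8 - -8 = 0
  A3 = -8 * 0 = 0
  A4 = ABS(0) = 0
  F1 = 15 - 0 = 15
  H2 = MAX(0, 0) = 0
  A8 = 0 * 15 = 0
  C2 = 0 + -3 = -3
  H4 = MIN(-3, -8) = -8
  G5 = MIN(15, -8) = -8
  A9 = MIN(-8, -8) = -8
  E6 = -8 - -3 = -5
  G8 = ABS(-5) = 5
  E12 = 5 - -8 = 13
  C8 = MAX(-8, 13) = 13

Second demand — change propagation:
  E2: re-runs because A1 -9->-1; new result 7.
  D3: re-runs because E2 15->7; new result 7.
  B1: re-runs because D3 15->7; E2 15->7; new result 7.
  D8: re-runs because D3 15->7; new result 7.
  G10: re-runs because D8 15->7; new result -8 (unchanged).
  E3: re-examined; everything it read last time is the same (D7 unchanged, G10 unchanged) — cache 0 kept, no run.
  A3: re-examined; everything it read last time is the same (G10 unchanged, E3 unchanged) — cache 0 kept, no run.
  A4: re-examined; everything it read last time is the same (A3 unchanged) — cache 0 kept, no run.
  F1: re-runs because B1 15->7; new result 7.
  H2: re-examined; everything it read last time is the same (A4 unchanged, E3 unchanged) — cache 0 kept, no run.
  A8: re-runs because F1 15->7; new result 0 (unchanged).
  C2: re-examined; everything it read last time is the same (A8 unchanged, C11 unchanged) — cache -3 kept, no run.
  H4: re-examined; everything it read last time is the same (C2 unchanged, D7 unchanged) — cache -8 kept, no run.
  G5: re-runs because E2 15->7; new result -8 (unchanged).
  A9: re-examined; everything it read last time is the same (G5 unchanged, G10 unchanged) — cache -8 kept, no run.
  E6: re-examined; everything it read last time is the same (G5 unchanged, C11 unchanged) — cache -5 kept, no run.
  G8: re-examined; everything it read last time is the same (E6 unchanged) — cache 5 kept, no run.
  E12: re-examined; everything it read last time is the same (G8 unchanged, A9 unchanged) — cache 13 kept, no run.
  C8: re-examined; everything it read last time is the same (A9 unchanged, E12 unchanged) — cache 13 kept, no run.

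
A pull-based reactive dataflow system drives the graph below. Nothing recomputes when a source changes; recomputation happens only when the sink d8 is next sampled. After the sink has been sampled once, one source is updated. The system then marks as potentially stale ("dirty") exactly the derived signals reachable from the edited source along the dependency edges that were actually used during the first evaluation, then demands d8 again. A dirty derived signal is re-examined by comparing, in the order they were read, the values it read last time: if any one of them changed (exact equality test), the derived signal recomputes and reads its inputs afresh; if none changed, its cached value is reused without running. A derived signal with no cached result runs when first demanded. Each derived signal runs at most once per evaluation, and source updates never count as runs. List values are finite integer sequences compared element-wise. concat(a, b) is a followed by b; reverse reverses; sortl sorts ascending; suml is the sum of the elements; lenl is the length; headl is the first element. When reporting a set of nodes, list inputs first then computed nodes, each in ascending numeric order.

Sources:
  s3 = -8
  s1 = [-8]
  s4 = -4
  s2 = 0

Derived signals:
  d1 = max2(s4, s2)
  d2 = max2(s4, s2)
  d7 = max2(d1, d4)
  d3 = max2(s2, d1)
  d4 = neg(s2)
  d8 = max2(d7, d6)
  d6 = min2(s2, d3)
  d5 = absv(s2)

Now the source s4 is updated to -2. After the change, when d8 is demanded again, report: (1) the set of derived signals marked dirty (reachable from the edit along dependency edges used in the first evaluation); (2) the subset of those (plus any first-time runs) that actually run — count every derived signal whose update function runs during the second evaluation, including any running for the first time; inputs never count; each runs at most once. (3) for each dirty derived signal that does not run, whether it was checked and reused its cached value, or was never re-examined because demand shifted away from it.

Marked dirty: d1, d3, d6, d7, d8.
Derived signals that run: d1 — 1 in total.
Checked but reused from cache: d3, d6, d7, d8.
Key observation: the change is absorbed at d1 — it re-runs but produces the same value, and the output's value is unchanged.

First evaluation (everything demanded from the output):
  d1 = max2(-4, 0) = 0
  d3 = max2(0, 0) = 0
  d4 = neg(0) = 0
  d6 = min2(0, 0) = 0
  d7 = max2(0, 0) = 0
  d8 = max2(0, 0) = 0

Propagation after the edit:
  d1: runs — s4 -4->-2; result 0 (same value as before).
  d3: checked — values it read are unchanged (s2 unchanged, d1 unchanged); reused cached 0 without running.
  d6: checked — values it read are unchanged (s2 unchanged, d3 unchanged); reused cached 0 without running.
  d7: checked — values it read are unchanged (d1 unchanged, d4 unchanged); reused cached 0 without running.
  d8: checked — values it read are unchanged (d7 unchanged, d6 unchanged); reused cached 0 without running.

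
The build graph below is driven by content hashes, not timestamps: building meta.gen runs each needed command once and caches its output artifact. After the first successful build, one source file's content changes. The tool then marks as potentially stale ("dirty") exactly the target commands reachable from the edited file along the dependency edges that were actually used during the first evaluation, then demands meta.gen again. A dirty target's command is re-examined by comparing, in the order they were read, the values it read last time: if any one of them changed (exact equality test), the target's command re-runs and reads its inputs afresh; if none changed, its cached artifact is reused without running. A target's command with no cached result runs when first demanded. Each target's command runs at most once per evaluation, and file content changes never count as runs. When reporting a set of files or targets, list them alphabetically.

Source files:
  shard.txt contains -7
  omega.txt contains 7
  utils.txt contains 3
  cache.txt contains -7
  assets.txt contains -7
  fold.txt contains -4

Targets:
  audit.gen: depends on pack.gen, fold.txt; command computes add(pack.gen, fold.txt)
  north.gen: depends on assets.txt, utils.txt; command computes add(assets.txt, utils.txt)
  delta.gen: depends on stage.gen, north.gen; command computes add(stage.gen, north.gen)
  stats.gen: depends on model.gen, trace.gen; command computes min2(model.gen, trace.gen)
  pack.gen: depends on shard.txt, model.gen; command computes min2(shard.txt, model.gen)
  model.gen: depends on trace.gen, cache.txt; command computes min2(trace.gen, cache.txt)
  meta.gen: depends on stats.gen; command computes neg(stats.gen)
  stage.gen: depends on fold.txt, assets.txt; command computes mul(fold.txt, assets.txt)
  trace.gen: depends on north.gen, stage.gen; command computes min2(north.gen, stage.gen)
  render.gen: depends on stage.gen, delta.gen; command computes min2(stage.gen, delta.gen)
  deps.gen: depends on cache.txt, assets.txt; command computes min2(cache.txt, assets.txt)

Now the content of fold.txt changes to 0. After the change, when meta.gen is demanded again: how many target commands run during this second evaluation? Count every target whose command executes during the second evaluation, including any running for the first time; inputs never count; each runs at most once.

Run set: stage.gen, trace.gen (2 run).
The important point: trace.gen recomputes to an identical value, and the output ends up unchanged.

Initial pass — values computed on the first demand:
  north.gen = add(-7, 3) = -4
  stage.gen = mul(-4, -7) = 28
  trace.gen = min2(-4, 28) = -4
  model.gen = min2(-4, -7) = -7
  stats.gen = min2(-7, -4) = -7
  meta.gen = neg(-7) = 7

Second demand — change propagation:
  stage.gen: re-runs because fold.txt -4->0; new result 0.
  trace.gen: re-runs because stage.gen 28->0; new result -4 (unchanged).
  model.gen: re-examined; everything it read last time is the same (trace.gen unchanged, cache.txt unchanged) — cache -7 kept, no run.
  stats.gen: re-examined; everything it read last time is the same (model.gen unchanged, trace.gen unchanged) — cache -7 kept, no run.
  meta.gen: re-examined; everything it read last time is the same (stats.gen unchanged) — cache 7 kept, no run.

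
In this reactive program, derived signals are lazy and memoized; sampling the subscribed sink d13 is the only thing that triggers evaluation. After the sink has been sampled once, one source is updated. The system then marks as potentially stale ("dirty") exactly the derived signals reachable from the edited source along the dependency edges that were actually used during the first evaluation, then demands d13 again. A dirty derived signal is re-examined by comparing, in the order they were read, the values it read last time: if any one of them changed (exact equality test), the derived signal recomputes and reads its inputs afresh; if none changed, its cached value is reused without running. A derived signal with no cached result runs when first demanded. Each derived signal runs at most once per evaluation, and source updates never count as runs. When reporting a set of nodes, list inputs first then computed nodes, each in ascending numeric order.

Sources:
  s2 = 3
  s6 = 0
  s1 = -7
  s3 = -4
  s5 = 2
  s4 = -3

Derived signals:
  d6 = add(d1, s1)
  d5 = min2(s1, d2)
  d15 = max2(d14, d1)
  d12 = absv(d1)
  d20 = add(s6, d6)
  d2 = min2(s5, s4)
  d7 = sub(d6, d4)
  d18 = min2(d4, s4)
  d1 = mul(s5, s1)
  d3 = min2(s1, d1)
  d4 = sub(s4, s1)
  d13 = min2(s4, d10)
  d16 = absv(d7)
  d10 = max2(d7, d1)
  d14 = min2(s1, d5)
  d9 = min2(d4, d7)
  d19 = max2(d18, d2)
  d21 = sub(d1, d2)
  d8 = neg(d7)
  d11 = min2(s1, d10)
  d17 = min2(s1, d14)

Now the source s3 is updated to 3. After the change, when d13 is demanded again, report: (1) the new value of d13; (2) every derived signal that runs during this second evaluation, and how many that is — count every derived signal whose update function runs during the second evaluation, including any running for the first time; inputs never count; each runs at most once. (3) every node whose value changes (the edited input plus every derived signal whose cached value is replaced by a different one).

First demand of the output computes:
  d1 = mul(2, -7) = -14
  d4 = sub(-3, -7) = 4
  d6 = add(-14, -7) = -21
  d7 = sub(-21, 4) = -25
  d10 = max2(-25, -14) = -14
  d13 = min2(-3, -14) = -14

After the edit, cleaning proceeds:
  no node depends on s3 at all; the second demand re-runs nothing.

Note the shortcut — nothing in the graph depends on s3 at all, so no recomputation happens.

Demanding d13 again yields -14.
0 derived signals run: none.
The nodes whose values change: s3.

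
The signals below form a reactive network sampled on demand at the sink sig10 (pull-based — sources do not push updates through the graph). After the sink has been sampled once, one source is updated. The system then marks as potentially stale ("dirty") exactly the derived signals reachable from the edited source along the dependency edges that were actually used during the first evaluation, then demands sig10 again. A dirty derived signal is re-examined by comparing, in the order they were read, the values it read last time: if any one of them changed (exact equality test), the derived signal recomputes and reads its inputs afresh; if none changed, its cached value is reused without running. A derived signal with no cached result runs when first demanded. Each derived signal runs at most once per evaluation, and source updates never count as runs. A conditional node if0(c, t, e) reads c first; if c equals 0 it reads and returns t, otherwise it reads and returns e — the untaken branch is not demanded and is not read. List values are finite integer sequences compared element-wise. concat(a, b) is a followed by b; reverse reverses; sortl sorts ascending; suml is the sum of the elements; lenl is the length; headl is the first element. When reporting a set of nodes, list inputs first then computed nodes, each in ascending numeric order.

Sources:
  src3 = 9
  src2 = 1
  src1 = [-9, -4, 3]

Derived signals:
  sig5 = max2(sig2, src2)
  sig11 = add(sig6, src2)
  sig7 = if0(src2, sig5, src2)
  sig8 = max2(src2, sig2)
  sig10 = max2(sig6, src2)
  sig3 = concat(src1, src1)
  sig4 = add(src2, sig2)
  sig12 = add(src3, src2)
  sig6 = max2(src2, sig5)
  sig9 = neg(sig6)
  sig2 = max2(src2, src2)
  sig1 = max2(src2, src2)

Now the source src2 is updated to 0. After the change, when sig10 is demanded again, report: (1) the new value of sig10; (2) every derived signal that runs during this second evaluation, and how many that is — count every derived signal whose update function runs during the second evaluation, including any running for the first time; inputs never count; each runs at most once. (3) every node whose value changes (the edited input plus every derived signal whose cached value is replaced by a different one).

sig10 now evaluates to 0.
Run set: sig2, sig5, sig6, sig10 (4 run).
Changed values: src2, sig2, sig5, sig6, sig10.

Initial pass — values computed on the first demand:
  sig2 = max2(1, 1) = 1
  sig5 = max2(1, 1) = 1
  sig6 = max2(1, 1) = 1
  sig10 = max2(1, 1) = 1

Second demand — change propagation:
  sig2: re-runs because src2 1->0; src2 1->0; new result 0.
  sig5: re-runs because sig2 1->0; src2 1->0; new result 0.
  sig6: re-runs because src2 1->0; sig5 1->0; new result 0.
  sig10: re-runs because sig6 1->0; src2 1->0; new result 0.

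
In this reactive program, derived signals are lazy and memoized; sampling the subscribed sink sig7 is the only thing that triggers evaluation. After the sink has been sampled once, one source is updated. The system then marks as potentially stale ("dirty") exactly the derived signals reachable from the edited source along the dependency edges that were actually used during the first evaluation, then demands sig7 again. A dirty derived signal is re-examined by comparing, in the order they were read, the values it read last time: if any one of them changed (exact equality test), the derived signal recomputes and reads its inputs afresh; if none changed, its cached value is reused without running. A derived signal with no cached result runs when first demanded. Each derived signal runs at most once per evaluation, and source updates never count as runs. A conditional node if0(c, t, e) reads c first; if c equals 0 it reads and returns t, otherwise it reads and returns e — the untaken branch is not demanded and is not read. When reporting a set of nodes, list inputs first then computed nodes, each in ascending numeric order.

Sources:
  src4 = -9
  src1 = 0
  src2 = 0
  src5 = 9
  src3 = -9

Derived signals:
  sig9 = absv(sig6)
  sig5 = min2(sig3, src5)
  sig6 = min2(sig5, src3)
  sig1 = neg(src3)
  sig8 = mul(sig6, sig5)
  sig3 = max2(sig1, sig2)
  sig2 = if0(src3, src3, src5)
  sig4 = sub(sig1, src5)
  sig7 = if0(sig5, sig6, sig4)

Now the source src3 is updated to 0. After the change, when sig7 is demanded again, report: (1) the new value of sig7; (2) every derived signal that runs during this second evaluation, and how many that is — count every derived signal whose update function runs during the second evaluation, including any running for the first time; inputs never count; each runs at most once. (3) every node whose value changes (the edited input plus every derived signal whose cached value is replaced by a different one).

Demanding sig7 again yields 0.
6 derived signals run: sig1, sig2, sig3, sig5, sig6, sig7.
The nodes whose values change: src3, sig1, sig2, sig3, sig5.
Note the branch switch — demand abandons sig4, which is never re-examined.

First demand of the output computes:
  sig1 = neg(-9) = 9
  sig2 = if0(src3=-9 -> else branch src5) = 9
  sig3 = max2(9, 9) = 9
  sig4 = sub(9, 9) = 0
  sig5 = min2(9, 9) = 9
  sig7 = if0(sig5=9 -> else branch sig4) = 0

After the edit, cleaning proceeds:
  sig1: a read changed (src3 -9->0) — executes, giving 0.
  sig2: a read changed (src3 -9->0) — executes, giving 0.
  sig3: a read changed (sig1 9->0; sig2 9->0) — executes, giving 0.
  sig4: stays stale; no demand reaches it after the flip.
  sig5: a read changed (sig3 9->0) — executes, giving 0.
  sig6: had never run; runs now, result 0.
  sig7: a read changed (sig5 9->0) — executes, giving 0 — identical to its old value.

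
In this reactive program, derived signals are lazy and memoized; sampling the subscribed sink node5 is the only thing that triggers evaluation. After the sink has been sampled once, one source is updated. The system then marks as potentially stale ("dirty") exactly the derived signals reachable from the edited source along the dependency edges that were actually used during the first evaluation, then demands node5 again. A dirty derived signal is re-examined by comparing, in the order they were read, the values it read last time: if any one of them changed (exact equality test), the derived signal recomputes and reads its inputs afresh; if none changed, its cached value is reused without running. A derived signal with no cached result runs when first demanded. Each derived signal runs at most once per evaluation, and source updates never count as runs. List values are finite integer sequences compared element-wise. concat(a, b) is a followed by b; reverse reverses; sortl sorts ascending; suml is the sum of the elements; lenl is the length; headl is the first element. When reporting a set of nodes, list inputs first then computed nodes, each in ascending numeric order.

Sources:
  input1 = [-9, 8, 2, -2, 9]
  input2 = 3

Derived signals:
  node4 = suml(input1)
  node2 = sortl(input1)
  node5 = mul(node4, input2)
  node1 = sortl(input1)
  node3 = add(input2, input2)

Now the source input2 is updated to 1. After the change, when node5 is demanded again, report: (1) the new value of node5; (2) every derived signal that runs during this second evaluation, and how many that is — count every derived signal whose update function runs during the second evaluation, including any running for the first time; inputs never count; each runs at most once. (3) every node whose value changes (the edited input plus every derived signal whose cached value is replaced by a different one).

Demanding node5 again yields 8.
1 derived signals run: node5.
The nodes whose values change: input2, node5.

First demand of the output computes:
  node4 = suml([-9, 8, 2, -2, 9]) = 8
  node5 = mul(8, 3) = 24

After the edit, cleaning proceeds:
  node5: a read changed (input2 3->1) — executes, giving 8.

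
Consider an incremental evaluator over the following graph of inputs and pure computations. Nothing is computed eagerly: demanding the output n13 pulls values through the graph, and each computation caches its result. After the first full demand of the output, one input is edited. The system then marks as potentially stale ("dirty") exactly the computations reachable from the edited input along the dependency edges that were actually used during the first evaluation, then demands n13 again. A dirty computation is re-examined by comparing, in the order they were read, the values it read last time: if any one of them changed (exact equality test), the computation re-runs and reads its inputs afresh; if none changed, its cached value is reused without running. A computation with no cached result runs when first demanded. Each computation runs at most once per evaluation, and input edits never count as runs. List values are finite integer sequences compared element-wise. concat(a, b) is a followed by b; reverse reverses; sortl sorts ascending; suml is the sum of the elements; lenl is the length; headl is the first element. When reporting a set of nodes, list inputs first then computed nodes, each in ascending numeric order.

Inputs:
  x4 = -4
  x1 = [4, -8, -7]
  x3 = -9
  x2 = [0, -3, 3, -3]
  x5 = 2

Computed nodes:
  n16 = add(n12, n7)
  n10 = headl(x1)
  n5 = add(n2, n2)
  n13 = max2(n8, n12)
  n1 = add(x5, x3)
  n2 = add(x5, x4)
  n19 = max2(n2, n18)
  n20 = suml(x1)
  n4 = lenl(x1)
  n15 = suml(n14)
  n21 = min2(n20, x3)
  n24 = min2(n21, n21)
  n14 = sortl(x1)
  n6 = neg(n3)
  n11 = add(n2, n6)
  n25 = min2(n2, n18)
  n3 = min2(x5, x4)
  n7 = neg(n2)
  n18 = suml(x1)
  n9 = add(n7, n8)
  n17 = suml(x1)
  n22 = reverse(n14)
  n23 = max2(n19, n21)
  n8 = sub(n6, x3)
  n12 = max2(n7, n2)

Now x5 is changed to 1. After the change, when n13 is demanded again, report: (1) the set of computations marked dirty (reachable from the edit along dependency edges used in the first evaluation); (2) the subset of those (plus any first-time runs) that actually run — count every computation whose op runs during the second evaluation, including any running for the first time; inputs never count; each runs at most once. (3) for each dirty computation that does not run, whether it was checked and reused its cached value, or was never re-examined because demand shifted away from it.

Dirty set: n2, n3, n6, n7, n8, n12, n13.
Run set: n2, n3, n7, n12, n13 (5 run).
Re-examined without running (cache reused): n6, n8.
The important point: at n6 every value read last time is unchanged, so the dirty flag clears without a run.

Initial pass — values computed on the first demand:
  n2 = add(2, -4) = -2
  n3 = min2(2, -4) = -4
  n6 = neg(-4) = 4
  n7 = neg(-2) = 2
  n8 = sub(4, -9) = 13
  n12 = max2(2, -2) = 2
  n13 = max2(13, 2) = 13

Second demand — change propagation:
  n2: re-runs because x5 2->1; new result -3.
  n3: re-runs because x5 2->1; new result -4 (unchanged).
  n6: re-examined; everything it read last time is the same (n3 unchanged) — cache 4 kept, no run.
  n7: re-runs because n2 -2->-3; new result 3.
  n8: re-examined; everything it read last time is the same (n6 unchanged, x3 unchanged) — cache 13 kept, no run.
  n12: re-runs because n7 2->3; n2 -2->-3; new result 3.
  n13: re-runs because n12 2->3; new result 13 (unchanged).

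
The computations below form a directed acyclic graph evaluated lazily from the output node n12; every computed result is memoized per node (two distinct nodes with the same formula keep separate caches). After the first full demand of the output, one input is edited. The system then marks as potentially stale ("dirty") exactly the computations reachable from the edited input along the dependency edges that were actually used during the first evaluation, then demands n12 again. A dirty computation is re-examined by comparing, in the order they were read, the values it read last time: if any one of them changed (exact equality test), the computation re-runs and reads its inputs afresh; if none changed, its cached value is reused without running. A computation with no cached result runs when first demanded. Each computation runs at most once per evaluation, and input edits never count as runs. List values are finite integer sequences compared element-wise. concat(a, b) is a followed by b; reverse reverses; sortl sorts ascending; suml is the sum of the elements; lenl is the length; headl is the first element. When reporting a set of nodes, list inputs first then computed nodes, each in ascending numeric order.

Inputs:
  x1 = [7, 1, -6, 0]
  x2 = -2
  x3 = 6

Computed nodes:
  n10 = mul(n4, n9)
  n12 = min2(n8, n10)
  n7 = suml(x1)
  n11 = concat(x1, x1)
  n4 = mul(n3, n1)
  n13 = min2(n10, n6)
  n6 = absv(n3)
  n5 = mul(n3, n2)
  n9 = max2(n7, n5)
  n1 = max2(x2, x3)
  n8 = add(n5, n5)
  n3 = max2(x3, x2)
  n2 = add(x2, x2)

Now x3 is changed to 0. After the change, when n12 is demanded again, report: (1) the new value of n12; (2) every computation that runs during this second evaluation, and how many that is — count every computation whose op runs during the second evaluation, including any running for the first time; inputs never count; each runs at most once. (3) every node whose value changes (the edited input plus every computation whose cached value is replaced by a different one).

Demanding n12 again yields 0.
8 computations run: n1, n3, n4, n5, n8, n9, n10, n12.
The nodes whose values change: x3, n1, n3, n4, n5, n8, n10, n12.

First demand of the output computes:
  n1 = max2(-2, 6) = 6
  n2 = add(-2, -2) = -4
  n3 = max2(6, -2) = 6
  n4 = mul(6, 6) = 36
  n5 = mul(6, -4) = -24
  n7 = suml([7, 1, -6, 0]) = 2
  n8 = add(-24, -24) = -48
  n9 = max2(2, -24) = 2
  n10 = mul(36, 2) = 72
  n12 = min2(-48, 72) = -48

After the edit, cleaning proceeds:
  n1: a read changed (x3 6->0) — executes, giving 0.
  n3: a read changed (x3 6->0) — executes, giving 0.
  n4: a read changed (n3 6->0; n1 6->0) — executes, giving 0.
  n5: a read changed (n3 6->0) — executes, giving 0.
  n8: a read changed (n5 -24->0; n5 -24->0) — executes, giving 0.
  n9: a read changed (n5 -24->0) — executes, giving 2 — identical to its old value.
  n10: a read changed (n4 36->0) — executes, giving 0.
  n12: a read changed (n8 -48->0; n10 72->0) — executes, giving 0.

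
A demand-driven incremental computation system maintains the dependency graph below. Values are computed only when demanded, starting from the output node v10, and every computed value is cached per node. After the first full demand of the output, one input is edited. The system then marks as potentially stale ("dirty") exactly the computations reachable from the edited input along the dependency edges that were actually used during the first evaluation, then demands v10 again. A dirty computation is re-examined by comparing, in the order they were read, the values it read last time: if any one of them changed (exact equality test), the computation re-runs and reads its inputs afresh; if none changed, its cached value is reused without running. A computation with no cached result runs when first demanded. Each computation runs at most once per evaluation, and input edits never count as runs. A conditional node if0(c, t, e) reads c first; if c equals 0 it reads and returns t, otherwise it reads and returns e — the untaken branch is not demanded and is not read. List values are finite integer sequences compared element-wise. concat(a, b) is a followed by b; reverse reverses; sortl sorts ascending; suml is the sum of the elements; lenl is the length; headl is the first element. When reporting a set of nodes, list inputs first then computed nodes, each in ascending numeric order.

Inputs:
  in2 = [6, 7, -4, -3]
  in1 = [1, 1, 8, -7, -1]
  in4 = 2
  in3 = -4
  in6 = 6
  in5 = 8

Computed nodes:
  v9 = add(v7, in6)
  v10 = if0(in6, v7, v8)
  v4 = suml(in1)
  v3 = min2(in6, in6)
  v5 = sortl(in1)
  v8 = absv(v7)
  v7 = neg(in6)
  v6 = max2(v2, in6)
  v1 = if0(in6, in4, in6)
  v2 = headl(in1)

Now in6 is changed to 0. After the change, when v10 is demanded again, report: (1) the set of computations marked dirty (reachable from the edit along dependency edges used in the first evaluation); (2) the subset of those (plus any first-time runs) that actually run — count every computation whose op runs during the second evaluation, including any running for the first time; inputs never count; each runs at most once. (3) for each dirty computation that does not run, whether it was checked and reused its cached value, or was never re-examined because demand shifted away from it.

First evaluation (everything demanded from the output):
  v7 = neg(6) = -6
  v8 = absv(-6) = 6
  v10 = if0(in6=6 -> else branch v8) = 6

Propagation after the edit:
  v7: runs — in6 6->0; result 0.
  v8: marked dirty but never re-examined — demand shifted away from it.
  v10: runs — in6 6->0; result 0.

Key observation: a condition flipped, so demand moved to the other branch — v8 is never re-examined.

Marked dirty: v7, v8, v10.
Computations that run: v7, v10 — 2 in total.
Never re-examined (demand shifted away): v8.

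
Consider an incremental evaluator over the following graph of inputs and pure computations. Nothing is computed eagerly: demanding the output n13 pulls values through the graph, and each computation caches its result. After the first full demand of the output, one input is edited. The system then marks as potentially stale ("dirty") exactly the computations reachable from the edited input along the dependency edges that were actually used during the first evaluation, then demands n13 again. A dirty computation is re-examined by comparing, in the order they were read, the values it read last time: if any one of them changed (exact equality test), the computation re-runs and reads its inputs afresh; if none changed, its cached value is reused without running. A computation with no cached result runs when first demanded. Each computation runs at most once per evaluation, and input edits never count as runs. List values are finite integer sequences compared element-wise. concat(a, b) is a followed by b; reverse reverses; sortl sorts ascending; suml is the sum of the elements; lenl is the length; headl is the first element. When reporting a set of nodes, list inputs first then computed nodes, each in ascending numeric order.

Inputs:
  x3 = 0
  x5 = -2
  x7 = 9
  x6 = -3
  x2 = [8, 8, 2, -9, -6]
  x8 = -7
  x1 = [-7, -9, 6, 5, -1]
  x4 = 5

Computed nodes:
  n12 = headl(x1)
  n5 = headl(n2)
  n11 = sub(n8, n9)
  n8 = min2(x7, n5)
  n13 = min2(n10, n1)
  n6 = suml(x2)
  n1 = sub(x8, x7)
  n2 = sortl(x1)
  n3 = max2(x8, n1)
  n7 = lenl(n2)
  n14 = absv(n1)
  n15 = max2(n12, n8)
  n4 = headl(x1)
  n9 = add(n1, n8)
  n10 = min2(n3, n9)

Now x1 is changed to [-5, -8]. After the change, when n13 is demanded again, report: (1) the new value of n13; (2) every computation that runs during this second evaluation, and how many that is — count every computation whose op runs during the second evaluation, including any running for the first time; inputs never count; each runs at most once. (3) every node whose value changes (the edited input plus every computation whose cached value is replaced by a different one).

Initial pass — values computed on the first demand:
  n1 = sub(-7, 9) = -16
  n2 = sortl([-7, -9, 6, 5, -1]) = [-9, -7, -1, 5, 6]
  n3 = max2(-7, -16) = -7
  n5 = headl([-9, -7, -1, 5, 6]) = -9
  n8 = min2(9, -9) = -9
  n9 = add(-16, -9) = -25
  n10 = min2(-7, -25) = -25
  n13 = min2(-25, -16) = -25

Second demand — change propagation:
  n2: re-runs because x1 [-7, -9, 6, 5, -1]->[-5, -8]; new result [-8, -5].
  n5: re-runs because n2 [-9, -7, -1, 5, 6]->[-8, -5]; new result -8.
  n8: re-runs because n5 -9->-8; new result -8.
  n9: re-runs because n8 -9->-8; new result -24.
  n10: re-runs because n9 -25->-24; new result -24.
  n13: re-runs because n10 -25->-24; new result -24.

n13 now evaluates to -24.
Run set: n2, n5, n8, n9, n10, n13 (6 run).
Changed values: x1, n2, n5, n8, n9, n10, n13.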